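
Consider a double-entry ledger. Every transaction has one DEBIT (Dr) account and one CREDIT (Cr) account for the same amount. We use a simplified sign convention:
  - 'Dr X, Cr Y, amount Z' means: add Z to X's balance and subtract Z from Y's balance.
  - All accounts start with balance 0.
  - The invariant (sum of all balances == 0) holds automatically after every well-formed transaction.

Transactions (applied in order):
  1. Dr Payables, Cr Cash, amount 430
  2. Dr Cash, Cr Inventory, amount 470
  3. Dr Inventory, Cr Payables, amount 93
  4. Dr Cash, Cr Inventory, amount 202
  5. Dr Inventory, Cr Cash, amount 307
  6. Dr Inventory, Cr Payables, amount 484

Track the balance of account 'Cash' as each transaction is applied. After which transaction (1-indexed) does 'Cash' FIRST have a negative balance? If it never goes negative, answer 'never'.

After txn 1: Cash=-430

Answer: 1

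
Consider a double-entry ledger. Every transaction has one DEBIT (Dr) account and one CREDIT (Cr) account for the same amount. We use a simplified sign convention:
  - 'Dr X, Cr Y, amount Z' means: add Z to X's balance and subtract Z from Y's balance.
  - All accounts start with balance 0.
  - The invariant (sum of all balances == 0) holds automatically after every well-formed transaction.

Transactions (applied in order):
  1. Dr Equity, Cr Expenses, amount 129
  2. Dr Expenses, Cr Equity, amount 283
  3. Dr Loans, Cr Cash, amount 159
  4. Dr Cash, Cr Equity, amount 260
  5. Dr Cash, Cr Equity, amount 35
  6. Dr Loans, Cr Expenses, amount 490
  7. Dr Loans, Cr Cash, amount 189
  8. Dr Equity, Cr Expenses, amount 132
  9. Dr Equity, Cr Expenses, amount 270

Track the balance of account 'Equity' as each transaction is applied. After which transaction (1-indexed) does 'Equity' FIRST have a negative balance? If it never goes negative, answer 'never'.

After txn 1: Equity=129
After txn 2: Equity=-154

Answer: 2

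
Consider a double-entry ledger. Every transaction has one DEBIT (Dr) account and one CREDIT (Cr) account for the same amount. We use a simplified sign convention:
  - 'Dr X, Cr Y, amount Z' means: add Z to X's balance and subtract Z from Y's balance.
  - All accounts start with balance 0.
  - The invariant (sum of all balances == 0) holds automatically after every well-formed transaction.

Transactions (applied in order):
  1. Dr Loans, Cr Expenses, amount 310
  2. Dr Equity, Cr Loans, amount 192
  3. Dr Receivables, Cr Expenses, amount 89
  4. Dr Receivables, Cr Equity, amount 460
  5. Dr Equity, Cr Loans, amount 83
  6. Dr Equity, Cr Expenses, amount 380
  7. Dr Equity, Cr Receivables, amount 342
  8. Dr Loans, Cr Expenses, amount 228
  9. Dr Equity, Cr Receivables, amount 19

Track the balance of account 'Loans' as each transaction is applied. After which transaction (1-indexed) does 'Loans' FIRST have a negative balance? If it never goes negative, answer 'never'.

Answer: never

Derivation:
After txn 1: Loans=310
After txn 2: Loans=118
After txn 3: Loans=118
After txn 4: Loans=118
After txn 5: Loans=35
After txn 6: Loans=35
After txn 7: Loans=35
After txn 8: Loans=263
After txn 9: Loans=263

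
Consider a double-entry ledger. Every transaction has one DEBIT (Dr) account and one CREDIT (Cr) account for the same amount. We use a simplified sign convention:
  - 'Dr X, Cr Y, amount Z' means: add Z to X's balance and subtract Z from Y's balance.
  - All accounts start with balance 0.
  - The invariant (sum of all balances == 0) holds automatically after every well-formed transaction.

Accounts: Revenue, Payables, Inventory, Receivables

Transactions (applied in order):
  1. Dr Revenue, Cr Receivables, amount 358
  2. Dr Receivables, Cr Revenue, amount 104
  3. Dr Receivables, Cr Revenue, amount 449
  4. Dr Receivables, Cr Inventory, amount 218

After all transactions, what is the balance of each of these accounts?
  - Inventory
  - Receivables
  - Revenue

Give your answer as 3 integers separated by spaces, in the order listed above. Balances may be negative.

Answer: -218 413 -195

Derivation:
After txn 1 (Dr Revenue, Cr Receivables, amount 358): Receivables=-358 Revenue=358
After txn 2 (Dr Receivables, Cr Revenue, amount 104): Receivables=-254 Revenue=254
After txn 3 (Dr Receivables, Cr Revenue, amount 449): Receivables=195 Revenue=-195
After txn 4 (Dr Receivables, Cr Inventory, amount 218): Inventory=-218 Receivables=413 Revenue=-195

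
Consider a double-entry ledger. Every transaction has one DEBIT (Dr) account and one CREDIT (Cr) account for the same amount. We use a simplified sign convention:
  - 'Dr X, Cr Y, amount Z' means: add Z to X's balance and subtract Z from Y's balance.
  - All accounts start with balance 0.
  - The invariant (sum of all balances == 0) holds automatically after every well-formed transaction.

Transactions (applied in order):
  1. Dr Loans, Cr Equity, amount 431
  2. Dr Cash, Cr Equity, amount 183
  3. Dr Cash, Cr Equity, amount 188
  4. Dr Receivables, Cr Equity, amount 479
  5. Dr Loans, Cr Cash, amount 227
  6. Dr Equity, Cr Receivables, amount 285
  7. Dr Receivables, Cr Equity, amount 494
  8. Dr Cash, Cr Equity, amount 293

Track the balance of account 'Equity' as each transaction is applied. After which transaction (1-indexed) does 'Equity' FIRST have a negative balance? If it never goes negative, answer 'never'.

Answer: 1

Derivation:
After txn 1: Equity=-431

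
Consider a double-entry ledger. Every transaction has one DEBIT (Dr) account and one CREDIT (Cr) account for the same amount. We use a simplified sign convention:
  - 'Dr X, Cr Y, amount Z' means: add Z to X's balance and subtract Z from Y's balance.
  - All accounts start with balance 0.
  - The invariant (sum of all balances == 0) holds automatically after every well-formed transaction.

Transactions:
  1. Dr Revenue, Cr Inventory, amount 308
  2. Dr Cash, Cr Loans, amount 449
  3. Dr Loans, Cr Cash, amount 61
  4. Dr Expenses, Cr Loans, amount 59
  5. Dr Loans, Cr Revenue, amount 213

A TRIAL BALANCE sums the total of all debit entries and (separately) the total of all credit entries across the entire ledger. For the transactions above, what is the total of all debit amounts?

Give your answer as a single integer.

Answer: 1090

Derivation:
Txn 1: debit+=308
Txn 2: debit+=449
Txn 3: debit+=61
Txn 4: debit+=59
Txn 5: debit+=213
Total debits = 1090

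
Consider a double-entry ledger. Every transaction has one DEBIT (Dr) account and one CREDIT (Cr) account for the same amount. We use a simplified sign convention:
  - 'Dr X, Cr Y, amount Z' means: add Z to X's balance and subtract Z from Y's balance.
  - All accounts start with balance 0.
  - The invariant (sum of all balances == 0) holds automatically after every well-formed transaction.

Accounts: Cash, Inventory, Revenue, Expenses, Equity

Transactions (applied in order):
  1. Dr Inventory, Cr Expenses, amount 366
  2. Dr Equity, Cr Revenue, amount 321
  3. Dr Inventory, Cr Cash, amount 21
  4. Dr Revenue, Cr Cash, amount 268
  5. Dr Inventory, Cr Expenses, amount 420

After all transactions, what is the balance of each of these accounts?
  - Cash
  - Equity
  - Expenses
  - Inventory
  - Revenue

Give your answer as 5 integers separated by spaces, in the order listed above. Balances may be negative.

Answer: -289 321 -786 807 -53

Derivation:
After txn 1 (Dr Inventory, Cr Expenses, amount 366): Expenses=-366 Inventory=366
After txn 2 (Dr Equity, Cr Revenue, amount 321): Equity=321 Expenses=-366 Inventory=366 Revenue=-321
After txn 3 (Dr Inventory, Cr Cash, amount 21): Cash=-21 Equity=321 Expenses=-366 Inventory=387 Revenue=-321
After txn 4 (Dr Revenue, Cr Cash, amount 268): Cash=-289 Equity=321 Expenses=-366 Inventory=387 Revenue=-53
After txn 5 (Dr Inventory, Cr Expenses, amount 420): Cash=-289 Equity=321 Expenses=-786 Inventory=807 Revenue=-53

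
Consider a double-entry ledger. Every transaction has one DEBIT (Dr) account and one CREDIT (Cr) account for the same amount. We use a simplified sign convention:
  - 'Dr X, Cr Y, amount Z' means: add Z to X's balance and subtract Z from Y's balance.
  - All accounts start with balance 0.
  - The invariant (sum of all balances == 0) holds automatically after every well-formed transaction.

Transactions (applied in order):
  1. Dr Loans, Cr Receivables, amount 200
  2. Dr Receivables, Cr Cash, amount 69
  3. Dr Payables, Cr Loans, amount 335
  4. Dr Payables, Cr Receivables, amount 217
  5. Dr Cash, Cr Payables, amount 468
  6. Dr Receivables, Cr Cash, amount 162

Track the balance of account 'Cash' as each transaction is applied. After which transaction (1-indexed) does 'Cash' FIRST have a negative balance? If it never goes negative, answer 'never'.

After txn 1: Cash=0
After txn 2: Cash=-69

Answer: 2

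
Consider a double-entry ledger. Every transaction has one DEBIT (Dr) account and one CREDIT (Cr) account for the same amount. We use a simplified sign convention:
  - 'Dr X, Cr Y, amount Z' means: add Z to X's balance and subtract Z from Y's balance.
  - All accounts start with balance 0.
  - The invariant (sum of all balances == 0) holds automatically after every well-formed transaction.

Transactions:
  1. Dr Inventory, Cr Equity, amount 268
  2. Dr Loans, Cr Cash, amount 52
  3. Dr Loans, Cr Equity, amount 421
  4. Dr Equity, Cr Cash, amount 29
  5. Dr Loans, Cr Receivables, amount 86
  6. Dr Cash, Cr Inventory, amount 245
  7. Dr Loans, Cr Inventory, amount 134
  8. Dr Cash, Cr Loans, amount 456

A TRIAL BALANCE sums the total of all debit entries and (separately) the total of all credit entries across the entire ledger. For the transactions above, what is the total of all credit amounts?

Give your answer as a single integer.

Answer: 1691

Derivation:
Txn 1: credit+=268
Txn 2: credit+=52
Txn 3: credit+=421
Txn 4: credit+=29
Txn 5: credit+=86
Txn 6: credit+=245
Txn 7: credit+=134
Txn 8: credit+=456
Total credits = 1691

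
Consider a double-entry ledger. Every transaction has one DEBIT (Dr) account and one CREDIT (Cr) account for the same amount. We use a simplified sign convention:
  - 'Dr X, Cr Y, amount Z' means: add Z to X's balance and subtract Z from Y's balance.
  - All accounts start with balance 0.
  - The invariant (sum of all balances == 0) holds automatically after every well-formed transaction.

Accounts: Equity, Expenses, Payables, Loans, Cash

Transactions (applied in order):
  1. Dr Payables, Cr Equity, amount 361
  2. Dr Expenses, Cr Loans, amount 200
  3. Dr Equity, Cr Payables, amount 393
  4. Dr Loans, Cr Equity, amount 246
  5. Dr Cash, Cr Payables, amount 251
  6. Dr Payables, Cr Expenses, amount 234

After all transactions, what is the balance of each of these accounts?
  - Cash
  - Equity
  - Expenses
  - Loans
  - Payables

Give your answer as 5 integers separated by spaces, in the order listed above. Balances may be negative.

After txn 1 (Dr Payables, Cr Equity, amount 361): Equity=-361 Payables=361
After txn 2 (Dr Expenses, Cr Loans, amount 200): Equity=-361 Expenses=200 Loans=-200 Payables=361
After txn 3 (Dr Equity, Cr Payables, amount 393): Equity=32 Expenses=200 Loans=-200 Payables=-32
After txn 4 (Dr Loans, Cr Equity, amount 246): Equity=-214 Expenses=200 Loans=46 Payables=-32
After txn 5 (Dr Cash, Cr Payables, amount 251): Cash=251 Equity=-214 Expenses=200 Loans=46 Payables=-283
After txn 6 (Dr Payables, Cr Expenses, amount 234): Cash=251 Equity=-214 Expenses=-34 Loans=46 Payables=-49

Answer: 251 -214 -34 46 -49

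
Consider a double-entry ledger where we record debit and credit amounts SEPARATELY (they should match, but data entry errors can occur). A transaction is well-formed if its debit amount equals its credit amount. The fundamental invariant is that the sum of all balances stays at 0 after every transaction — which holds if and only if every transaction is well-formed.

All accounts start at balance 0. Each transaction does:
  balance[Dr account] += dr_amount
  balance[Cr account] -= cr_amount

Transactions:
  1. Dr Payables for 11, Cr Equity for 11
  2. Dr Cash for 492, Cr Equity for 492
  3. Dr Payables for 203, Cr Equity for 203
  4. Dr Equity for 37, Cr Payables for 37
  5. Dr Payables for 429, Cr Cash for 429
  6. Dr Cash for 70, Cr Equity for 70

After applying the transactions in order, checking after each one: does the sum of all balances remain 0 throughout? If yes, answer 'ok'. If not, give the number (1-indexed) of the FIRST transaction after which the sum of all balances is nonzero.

After txn 1: dr=11 cr=11 sum_balances=0
After txn 2: dr=492 cr=492 sum_balances=0
After txn 3: dr=203 cr=203 sum_balances=0
After txn 4: dr=37 cr=37 sum_balances=0
After txn 5: dr=429 cr=429 sum_balances=0
After txn 6: dr=70 cr=70 sum_balances=0

Answer: ok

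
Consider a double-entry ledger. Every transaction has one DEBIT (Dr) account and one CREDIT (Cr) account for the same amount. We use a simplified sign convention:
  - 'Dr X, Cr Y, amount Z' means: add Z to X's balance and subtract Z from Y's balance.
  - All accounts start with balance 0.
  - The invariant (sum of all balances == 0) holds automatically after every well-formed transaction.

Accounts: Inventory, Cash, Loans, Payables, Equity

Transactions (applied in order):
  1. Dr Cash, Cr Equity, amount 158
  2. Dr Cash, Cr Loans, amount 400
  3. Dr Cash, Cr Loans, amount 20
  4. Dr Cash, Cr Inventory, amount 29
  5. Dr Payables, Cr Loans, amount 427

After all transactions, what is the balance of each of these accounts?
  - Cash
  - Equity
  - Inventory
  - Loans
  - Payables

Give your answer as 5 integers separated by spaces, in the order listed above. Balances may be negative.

Answer: 607 -158 -29 -847 427

Derivation:
After txn 1 (Dr Cash, Cr Equity, amount 158): Cash=158 Equity=-158
After txn 2 (Dr Cash, Cr Loans, amount 400): Cash=558 Equity=-158 Loans=-400
After txn 3 (Dr Cash, Cr Loans, amount 20): Cash=578 Equity=-158 Loans=-420
After txn 4 (Dr Cash, Cr Inventory, amount 29): Cash=607 Equity=-158 Inventory=-29 Loans=-420
After txn 5 (Dr Payables, Cr Loans, amount 427): Cash=607 Equity=-158 Inventory=-29 Loans=-847 Payables=427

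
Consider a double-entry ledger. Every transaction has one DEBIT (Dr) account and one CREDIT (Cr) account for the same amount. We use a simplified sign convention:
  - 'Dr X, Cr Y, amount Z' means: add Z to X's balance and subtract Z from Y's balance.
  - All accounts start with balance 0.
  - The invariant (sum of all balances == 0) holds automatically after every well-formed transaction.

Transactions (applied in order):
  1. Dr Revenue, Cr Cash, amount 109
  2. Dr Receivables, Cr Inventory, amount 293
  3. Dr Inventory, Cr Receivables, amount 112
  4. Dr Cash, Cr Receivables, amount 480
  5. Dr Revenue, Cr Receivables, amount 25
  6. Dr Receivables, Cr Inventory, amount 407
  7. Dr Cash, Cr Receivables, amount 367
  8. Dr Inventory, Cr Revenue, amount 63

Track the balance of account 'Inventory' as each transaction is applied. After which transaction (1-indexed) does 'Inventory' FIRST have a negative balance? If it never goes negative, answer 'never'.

After txn 1: Inventory=0
After txn 2: Inventory=-293

Answer: 2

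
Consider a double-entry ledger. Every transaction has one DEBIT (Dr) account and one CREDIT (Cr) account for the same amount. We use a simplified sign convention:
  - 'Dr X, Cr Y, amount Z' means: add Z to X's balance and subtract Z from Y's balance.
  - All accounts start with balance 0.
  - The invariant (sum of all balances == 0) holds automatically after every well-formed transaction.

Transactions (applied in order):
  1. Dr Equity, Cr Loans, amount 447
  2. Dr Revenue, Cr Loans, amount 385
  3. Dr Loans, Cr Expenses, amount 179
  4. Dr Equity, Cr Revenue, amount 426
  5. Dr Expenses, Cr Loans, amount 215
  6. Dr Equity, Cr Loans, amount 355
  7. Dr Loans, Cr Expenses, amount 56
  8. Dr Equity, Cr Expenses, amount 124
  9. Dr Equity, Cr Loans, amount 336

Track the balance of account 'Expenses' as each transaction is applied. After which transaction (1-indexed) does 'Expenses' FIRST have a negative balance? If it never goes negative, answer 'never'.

Answer: 3

Derivation:
After txn 1: Expenses=0
After txn 2: Expenses=0
After txn 3: Expenses=-179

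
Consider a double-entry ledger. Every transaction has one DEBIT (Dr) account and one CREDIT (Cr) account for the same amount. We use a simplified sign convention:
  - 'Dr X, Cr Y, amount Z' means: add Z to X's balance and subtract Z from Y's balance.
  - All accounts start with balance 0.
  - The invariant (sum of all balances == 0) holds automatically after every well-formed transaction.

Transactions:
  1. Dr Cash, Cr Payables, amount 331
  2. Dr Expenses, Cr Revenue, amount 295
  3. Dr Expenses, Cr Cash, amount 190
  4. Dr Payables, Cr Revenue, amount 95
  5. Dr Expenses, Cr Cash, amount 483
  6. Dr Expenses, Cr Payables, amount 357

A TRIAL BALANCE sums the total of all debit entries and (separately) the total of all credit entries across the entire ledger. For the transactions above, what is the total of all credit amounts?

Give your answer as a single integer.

Txn 1: credit+=331
Txn 2: credit+=295
Txn 3: credit+=190
Txn 4: credit+=95
Txn 5: credit+=483
Txn 6: credit+=357
Total credits = 1751

Answer: 1751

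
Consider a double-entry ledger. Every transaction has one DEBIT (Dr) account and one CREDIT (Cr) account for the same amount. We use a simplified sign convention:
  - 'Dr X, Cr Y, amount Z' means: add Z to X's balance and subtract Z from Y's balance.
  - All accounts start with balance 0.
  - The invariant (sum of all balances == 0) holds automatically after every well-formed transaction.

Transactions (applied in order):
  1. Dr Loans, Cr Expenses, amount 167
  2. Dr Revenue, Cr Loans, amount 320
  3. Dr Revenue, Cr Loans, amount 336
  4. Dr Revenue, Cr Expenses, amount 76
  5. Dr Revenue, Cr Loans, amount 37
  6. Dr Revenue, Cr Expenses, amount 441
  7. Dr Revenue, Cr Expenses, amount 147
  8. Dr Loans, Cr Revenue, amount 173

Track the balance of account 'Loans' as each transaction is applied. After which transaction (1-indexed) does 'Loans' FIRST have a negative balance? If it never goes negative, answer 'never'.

Answer: 2

Derivation:
After txn 1: Loans=167
After txn 2: Loans=-153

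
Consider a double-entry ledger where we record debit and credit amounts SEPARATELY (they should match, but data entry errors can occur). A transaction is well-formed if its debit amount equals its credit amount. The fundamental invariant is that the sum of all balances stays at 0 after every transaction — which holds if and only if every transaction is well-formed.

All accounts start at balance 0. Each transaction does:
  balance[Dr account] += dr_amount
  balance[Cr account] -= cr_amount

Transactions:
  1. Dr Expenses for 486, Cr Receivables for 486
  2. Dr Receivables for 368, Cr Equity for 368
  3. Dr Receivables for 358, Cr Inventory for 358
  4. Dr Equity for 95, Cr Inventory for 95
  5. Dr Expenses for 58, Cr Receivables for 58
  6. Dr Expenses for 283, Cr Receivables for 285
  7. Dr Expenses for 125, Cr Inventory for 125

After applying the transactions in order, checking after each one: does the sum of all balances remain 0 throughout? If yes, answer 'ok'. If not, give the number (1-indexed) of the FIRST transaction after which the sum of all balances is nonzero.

Answer: 6

Derivation:
After txn 1: dr=486 cr=486 sum_balances=0
After txn 2: dr=368 cr=368 sum_balances=0
After txn 3: dr=358 cr=358 sum_balances=0
After txn 4: dr=95 cr=95 sum_balances=0
After txn 5: dr=58 cr=58 sum_balances=0
After txn 6: dr=283 cr=285 sum_balances=-2
After txn 7: dr=125 cr=125 sum_balances=-2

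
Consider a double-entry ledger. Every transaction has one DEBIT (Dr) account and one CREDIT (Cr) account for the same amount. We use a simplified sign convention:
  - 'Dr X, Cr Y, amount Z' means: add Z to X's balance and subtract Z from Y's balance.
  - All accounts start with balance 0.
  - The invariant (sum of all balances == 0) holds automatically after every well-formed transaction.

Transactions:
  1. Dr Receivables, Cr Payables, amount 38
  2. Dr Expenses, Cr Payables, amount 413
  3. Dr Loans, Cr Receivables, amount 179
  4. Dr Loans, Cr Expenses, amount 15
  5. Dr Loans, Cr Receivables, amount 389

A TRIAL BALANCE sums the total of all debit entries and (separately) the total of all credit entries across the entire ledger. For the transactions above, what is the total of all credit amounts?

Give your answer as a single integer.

Txn 1: credit+=38
Txn 2: credit+=413
Txn 3: credit+=179
Txn 4: credit+=15
Txn 5: credit+=389
Total credits = 1034

Answer: 1034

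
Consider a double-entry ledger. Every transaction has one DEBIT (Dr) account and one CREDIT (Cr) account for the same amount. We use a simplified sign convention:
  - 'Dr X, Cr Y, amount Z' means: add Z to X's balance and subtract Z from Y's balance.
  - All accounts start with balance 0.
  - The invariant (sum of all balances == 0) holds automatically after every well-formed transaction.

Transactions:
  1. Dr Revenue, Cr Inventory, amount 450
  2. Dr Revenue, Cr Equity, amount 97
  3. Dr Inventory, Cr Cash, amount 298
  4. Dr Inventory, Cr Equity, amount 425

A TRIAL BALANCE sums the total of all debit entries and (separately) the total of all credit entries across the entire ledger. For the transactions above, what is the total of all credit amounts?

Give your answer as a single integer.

Answer: 1270

Derivation:
Txn 1: credit+=450
Txn 2: credit+=97
Txn 3: credit+=298
Txn 4: credit+=425
Total credits = 1270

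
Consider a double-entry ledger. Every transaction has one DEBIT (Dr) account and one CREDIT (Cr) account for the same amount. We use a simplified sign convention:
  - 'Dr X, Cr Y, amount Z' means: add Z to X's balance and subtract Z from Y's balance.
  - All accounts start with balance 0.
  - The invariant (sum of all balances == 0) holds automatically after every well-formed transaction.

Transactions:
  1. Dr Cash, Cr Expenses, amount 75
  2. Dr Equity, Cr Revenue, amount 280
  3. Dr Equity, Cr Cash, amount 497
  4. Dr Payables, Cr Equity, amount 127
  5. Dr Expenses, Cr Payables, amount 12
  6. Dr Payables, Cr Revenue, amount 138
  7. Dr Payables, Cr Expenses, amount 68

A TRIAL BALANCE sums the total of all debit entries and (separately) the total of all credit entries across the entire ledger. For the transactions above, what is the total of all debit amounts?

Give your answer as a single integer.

Answer: 1197

Derivation:
Txn 1: debit+=75
Txn 2: debit+=280
Txn 3: debit+=497
Txn 4: debit+=127
Txn 5: debit+=12
Txn 6: debit+=138
Txn 7: debit+=68
Total debits = 1197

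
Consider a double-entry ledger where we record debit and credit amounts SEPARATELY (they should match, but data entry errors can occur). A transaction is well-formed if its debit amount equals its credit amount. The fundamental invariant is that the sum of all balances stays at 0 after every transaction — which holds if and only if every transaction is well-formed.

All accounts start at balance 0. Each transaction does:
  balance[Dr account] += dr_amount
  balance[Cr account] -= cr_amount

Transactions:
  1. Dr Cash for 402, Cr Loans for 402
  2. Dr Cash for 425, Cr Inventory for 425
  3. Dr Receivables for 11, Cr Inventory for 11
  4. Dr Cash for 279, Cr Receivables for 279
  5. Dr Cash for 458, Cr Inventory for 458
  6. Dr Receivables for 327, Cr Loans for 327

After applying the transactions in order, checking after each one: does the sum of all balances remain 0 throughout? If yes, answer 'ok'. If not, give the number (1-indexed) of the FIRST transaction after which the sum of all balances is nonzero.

Answer: ok

Derivation:
After txn 1: dr=402 cr=402 sum_balances=0
After txn 2: dr=425 cr=425 sum_balances=0
After txn 3: dr=11 cr=11 sum_balances=0
After txn 4: dr=279 cr=279 sum_balances=0
After txn 5: dr=458 cr=458 sum_balances=0
After txn 6: dr=327 cr=327 sum_balances=0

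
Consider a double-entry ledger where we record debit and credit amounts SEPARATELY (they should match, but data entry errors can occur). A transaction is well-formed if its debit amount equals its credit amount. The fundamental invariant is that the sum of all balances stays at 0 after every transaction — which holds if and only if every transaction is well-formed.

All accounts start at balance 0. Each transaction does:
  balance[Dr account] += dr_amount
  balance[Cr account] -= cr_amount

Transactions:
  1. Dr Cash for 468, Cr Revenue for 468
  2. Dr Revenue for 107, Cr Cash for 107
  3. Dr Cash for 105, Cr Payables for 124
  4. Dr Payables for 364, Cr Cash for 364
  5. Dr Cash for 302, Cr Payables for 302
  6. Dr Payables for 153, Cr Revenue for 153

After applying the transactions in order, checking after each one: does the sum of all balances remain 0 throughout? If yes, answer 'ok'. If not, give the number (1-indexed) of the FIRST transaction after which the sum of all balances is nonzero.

After txn 1: dr=468 cr=468 sum_balances=0
After txn 2: dr=107 cr=107 sum_balances=0
After txn 3: dr=105 cr=124 sum_balances=-19
After txn 4: dr=364 cr=364 sum_balances=-19
After txn 5: dr=302 cr=302 sum_balances=-19
After txn 6: dr=153 cr=153 sum_balances=-19

Answer: 3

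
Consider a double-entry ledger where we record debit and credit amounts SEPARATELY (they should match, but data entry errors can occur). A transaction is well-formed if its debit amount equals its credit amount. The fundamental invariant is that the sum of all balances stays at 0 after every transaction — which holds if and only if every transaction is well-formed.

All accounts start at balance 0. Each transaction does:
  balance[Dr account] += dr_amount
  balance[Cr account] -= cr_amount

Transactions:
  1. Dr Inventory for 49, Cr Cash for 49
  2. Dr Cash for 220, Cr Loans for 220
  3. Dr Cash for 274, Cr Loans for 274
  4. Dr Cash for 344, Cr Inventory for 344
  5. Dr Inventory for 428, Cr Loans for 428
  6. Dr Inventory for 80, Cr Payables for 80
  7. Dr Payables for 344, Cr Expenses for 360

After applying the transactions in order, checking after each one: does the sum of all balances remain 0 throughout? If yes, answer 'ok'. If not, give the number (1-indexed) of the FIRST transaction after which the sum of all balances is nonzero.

Answer: 7

Derivation:
After txn 1: dr=49 cr=49 sum_balances=0
After txn 2: dr=220 cr=220 sum_balances=0
After txn 3: dr=274 cr=274 sum_balances=0
After txn 4: dr=344 cr=344 sum_balances=0
After txn 5: dr=428 cr=428 sum_balances=0
After txn 6: dr=80 cr=80 sum_balances=0
After txn 7: dr=344 cr=360 sum_balances=-16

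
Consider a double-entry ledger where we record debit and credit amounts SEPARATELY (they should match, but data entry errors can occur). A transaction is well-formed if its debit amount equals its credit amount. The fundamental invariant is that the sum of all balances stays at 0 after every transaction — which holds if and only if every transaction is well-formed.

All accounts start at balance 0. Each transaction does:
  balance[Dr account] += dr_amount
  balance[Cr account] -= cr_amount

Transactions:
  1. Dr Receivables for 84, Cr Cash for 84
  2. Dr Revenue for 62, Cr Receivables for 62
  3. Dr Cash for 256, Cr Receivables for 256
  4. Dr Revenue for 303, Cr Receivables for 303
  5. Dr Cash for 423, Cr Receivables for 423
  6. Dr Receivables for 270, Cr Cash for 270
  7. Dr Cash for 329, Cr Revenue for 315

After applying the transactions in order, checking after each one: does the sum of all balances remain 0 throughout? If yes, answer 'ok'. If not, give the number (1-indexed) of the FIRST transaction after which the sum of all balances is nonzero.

After txn 1: dr=84 cr=84 sum_balances=0
After txn 2: dr=62 cr=62 sum_balances=0
After txn 3: dr=256 cr=256 sum_balances=0
After txn 4: dr=303 cr=303 sum_balances=0
After txn 5: dr=423 cr=423 sum_balances=0
After txn 6: dr=270 cr=270 sum_balances=0
After txn 7: dr=329 cr=315 sum_balances=14

Answer: 7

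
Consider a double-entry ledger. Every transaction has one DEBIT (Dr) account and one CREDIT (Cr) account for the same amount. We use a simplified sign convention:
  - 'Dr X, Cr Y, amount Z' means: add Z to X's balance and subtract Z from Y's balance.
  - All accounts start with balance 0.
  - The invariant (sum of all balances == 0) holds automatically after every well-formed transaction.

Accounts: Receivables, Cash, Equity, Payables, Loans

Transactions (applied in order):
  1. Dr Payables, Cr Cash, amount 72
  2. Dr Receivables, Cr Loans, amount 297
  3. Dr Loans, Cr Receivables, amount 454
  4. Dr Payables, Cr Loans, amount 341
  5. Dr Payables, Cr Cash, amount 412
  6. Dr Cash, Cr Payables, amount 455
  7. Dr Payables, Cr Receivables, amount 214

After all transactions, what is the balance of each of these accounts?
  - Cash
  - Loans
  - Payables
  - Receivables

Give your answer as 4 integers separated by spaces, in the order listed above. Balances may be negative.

After txn 1 (Dr Payables, Cr Cash, amount 72): Cash=-72 Payables=72
After txn 2 (Dr Receivables, Cr Loans, amount 297): Cash=-72 Loans=-297 Payables=72 Receivables=297
After txn 3 (Dr Loans, Cr Receivables, amount 454): Cash=-72 Loans=157 Payables=72 Receivables=-157
After txn 4 (Dr Payables, Cr Loans, amount 341): Cash=-72 Loans=-184 Payables=413 Receivables=-157
After txn 5 (Dr Payables, Cr Cash, amount 412): Cash=-484 Loans=-184 Payables=825 Receivables=-157
After txn 6 (Dr Cash, Cr Payables, amount 455): Cash=-29 Loans=-184 Payables=370 Receivables=-157
After txn 7 (Dr Payables, Cr Receivables, amount 214): Cash=-29 Loans=-184 Payables=584 Receivables=-371

Answer: -29 -184 584 -371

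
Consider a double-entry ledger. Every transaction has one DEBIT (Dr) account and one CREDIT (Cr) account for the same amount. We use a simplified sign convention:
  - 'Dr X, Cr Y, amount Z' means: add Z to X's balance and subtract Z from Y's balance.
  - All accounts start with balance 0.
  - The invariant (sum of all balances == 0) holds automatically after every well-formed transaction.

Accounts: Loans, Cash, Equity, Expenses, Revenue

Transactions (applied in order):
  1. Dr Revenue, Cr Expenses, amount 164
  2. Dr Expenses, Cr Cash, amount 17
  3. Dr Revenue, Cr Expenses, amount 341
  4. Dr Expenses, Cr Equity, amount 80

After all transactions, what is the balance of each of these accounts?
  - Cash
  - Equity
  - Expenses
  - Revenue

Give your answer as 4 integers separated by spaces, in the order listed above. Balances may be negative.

After txn 1 (Dr Revenue, Cr Expenses, amount 164): Expenses=-164 Revenue=164
After txn 2 (Dr Expenses, Cr Cash, amount 17): Cash=-17 Expenses=-147 Revenue=164
After txn 3 (Dr Revenue, Cr Expenses, amount 341): Cash=-17 Expenses=-488 Revenue=505
After txn 4 (Dr Expenses, Cr Equity, amount 80): Cash=-17 Equity=-80 Expenses=-408 Revenue=505

Answer: -17 -80 -408 505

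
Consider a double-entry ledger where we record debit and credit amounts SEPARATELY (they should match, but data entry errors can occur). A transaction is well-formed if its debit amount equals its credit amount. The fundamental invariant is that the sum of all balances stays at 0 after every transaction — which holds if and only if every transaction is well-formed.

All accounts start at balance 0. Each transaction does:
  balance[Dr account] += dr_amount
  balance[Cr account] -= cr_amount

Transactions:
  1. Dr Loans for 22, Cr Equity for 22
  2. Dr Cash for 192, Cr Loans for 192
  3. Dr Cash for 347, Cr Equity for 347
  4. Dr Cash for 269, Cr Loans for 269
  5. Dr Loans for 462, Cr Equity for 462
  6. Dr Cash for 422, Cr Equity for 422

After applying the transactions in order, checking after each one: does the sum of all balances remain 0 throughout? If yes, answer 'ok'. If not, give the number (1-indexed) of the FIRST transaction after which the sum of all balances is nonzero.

After txn 1: dr=22 cr=22 sum_balances=0
After txn 2: dr=192 cr=192 sum_balances=0
After txn 3: dr=347 cr=347 sum_balances=0
After txn 4: dr=269 cr=269 sum_balances=0
After txn 5: dr=462 cr=462 sum_balances=0
After txn 6: dr=422 cr=422 sum_balances=0

Answer: ok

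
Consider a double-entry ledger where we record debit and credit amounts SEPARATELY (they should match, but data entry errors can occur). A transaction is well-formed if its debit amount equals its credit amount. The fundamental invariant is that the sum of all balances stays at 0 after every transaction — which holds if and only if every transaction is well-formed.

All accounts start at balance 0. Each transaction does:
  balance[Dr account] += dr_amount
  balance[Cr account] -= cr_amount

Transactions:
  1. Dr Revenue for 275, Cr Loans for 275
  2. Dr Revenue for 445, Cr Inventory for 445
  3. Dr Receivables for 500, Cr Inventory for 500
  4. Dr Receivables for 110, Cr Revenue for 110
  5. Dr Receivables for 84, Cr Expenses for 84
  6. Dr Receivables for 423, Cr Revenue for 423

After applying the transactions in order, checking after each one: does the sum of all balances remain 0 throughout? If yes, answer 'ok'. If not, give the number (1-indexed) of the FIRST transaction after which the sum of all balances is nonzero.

Answer: ok

Derivation:
After txn 1: dr=275 cr=275 sum_balances=0
After txn 2: dr=445 cr=445 sum_balances=0
After txn 3: dr=500 cr=500 sum_balances=0
After txn 4: dr=110 cr=110 sum_balances=0
After txn 5: dr=84 cr=84 sum_balances=0
After txn 6: dr=423 cr=423 sum_balances=0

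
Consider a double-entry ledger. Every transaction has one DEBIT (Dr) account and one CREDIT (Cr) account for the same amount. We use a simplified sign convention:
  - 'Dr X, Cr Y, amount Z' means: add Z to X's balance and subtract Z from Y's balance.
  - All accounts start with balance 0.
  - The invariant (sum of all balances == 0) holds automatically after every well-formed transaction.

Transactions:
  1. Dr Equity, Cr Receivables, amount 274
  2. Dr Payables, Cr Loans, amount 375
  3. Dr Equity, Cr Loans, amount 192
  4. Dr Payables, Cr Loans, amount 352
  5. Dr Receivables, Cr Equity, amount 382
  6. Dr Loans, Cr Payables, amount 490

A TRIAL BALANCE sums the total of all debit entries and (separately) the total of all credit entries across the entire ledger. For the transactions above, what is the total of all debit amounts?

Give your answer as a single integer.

Answer: 2065

Derivation:
Txn 1: debit+=274
Txn 2: debit+=375
Txn 3: debit+=192
Txn 4: debit+=352
Txn 5: debit+=382
Txn 6: debit+=490
Total debits = 2065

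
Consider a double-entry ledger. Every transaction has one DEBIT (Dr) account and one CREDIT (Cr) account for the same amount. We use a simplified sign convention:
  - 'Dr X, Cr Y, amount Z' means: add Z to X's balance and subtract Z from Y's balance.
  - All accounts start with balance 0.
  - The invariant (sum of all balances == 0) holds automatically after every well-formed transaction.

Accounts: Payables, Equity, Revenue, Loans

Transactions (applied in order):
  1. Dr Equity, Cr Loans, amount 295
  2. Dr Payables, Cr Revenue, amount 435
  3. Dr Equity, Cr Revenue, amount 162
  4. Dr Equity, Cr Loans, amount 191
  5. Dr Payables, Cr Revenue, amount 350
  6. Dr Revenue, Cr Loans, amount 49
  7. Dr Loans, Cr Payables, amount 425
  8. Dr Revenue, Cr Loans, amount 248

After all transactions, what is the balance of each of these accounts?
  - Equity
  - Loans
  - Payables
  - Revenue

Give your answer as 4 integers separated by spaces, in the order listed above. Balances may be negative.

Answer: 648 -358 360 -650

Derivation:
After txn 1 (Dr Equity, Cr Loans, amount 295): Equity=295 Loans=-295
After txn 2 (Dr Payables, Cr Revenue, amount 435): Equity=295 Loans=-295 Payables=435 Revenue=-435
After txn 3 (Dr Equity, Cr Revenue, amount 162): Equity=457 Loans=-295 Payables=435 Revenue=-597
After txn 4 (Dr Equity, Cr Loans, amount 191): Equity=648 Loans=-486 Payables=435 Revenue=-597
After txn 5 (Dr Payables, Cr Revenue, amount 350): Equity=648 Loans=-486 Payables=785 Revenue=-947
After txn 6 (Dr Revenue, Cr Loans, amount 49): Equity=648 Loans=-535 Payables=785 Revenue=-898
After txn 7 (Dr Loans, Cr Payables, amount 425): Equity=648 Loans=-110 Payables=360 Revenue=-898
After txn 8 (Dr Revenue, Cr Loans, amount 248): Equity=648 Loans=-358 Payables=360 Revenue=-650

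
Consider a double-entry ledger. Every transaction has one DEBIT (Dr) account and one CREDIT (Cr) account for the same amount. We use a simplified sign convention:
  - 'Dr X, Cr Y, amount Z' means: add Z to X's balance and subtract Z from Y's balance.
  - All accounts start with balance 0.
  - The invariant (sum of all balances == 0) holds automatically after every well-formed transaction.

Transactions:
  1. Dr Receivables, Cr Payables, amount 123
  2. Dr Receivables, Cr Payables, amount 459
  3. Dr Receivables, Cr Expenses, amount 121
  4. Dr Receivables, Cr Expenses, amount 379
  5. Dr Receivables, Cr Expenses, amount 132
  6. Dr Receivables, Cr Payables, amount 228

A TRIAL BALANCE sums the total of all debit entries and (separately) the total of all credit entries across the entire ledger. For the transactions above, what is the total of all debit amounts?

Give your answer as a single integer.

Txn 1: debit+=123
Txn 2: debit+=459
Txn 3: debit+=121
Txn 4: debit+=379
Txn 5: debit+=132
Txn 6: debit+=228
Total debits = 1442

Answer: 1442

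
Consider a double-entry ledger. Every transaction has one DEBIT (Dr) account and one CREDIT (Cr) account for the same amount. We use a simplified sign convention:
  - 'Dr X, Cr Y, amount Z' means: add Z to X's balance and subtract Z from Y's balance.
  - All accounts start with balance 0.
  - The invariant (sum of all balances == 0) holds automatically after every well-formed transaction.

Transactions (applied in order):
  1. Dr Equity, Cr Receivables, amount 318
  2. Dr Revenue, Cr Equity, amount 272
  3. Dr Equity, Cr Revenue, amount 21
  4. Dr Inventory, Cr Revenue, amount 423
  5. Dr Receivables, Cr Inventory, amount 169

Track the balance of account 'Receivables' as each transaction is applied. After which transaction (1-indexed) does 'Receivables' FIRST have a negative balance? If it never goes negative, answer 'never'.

After txn 1: Receivables=-318

Answer: 1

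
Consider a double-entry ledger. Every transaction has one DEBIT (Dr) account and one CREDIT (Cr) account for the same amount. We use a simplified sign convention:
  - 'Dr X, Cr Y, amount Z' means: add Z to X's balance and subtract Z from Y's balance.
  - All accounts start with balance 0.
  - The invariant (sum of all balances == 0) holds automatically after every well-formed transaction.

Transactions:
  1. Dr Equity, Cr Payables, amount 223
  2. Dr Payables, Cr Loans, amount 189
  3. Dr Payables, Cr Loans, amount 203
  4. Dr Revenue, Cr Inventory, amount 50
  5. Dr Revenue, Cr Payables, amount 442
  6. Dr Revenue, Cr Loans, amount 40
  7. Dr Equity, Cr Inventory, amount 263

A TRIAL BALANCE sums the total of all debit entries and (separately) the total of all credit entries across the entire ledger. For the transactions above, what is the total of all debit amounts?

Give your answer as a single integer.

Txn 1: debit+=223
Txn 2: debit+=189
Txn 3: debit+=203
Txn 4: debit+=50
Txn 5: debit+=442
Txn 6: debit+=40
Txn 7: debit+=263
Total debits = 1410

Answer: 1410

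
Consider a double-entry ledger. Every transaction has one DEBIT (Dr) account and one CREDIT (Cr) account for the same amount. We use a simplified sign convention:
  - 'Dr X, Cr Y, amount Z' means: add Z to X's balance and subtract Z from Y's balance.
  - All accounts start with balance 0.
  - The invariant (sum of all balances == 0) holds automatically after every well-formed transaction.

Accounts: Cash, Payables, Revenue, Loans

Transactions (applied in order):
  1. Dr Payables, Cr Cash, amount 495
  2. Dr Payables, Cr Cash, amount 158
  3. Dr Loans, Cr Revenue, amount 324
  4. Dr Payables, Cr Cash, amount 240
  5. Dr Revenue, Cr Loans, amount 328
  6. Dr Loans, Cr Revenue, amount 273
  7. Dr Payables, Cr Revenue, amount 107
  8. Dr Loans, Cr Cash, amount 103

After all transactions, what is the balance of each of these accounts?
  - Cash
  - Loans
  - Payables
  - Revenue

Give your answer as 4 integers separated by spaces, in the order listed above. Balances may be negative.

After txn 1 (Dr Payables, Cr Cash, amount 495): Cash=-495 Payables=495
After txn 2 (Dr Payables, Cr Cash, amount 158): Cash=-653 Payables=653
After txn 3 (Dr Loans, Cr Revenue, amount 324): Cash=-653 Loans=324 Payables=653 Revenue=-324
After txn 4 (Dr Payables, Cr Cash, amount 240): Cash=-893 Loans=324 Payables=893 Revenue=-324
After txn 5 (Dr Revenue, Cr Loans, amount 328): Cash=-893 Loans=-4 Payables=893 Revenue=4
After txn 6 (Dr Loans, Cr Revenue, amount 273): Cash=-893 Loans=269 Payables=893 Revenue=-269
After txn 7 (Dr Payables, Cr Revenue, amount 107): Cash=-893 Loans=269 Payables=1000 Revenue=-376
After txn 8 (Dr Loans, Cr Cash, amount 103): Cash=-996 Loans=372 Payables=1000 Revenue=-376

Answer: -996 372 1000 -376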